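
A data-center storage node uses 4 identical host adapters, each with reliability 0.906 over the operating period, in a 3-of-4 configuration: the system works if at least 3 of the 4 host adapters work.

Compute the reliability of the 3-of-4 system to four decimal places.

0.9534

R = Σ_{i=3}^{4} C(4,i) p^i (1−p)^{4−i} with p = 0.906
C(4,3)·0.906^3·0.094^1 = 0.279623
C(4,4)·0.906^4·0.094^0 = 0.673772
Sum = 0.9534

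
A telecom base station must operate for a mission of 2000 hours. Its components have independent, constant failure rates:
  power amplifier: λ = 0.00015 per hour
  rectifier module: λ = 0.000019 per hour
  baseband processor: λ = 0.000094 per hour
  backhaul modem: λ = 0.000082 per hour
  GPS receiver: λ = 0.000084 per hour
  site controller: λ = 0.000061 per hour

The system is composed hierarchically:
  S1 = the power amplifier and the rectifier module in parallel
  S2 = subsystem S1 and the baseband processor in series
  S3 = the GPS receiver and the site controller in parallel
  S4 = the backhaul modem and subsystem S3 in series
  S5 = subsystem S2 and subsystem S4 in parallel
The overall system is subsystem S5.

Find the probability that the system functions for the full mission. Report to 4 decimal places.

0.9702

R(power amplifier) = exp(−0.00015 × 2000) = 0.740818
R(rectifier module) = exp(−0.000019 × 2000) = 0.962713
R(baseband processor) = exp(−0.000094 × 2000) = 0.828615
R(backhaul modem) = exp(−0.000082 × 2000) = 0.848742
R(GPS receiver) = exp(−0.000084 × 2000) = 0.845354
R(site controller) = exp(−0.000061 × 2000) = 0.885148
Parallel (power amplifier and rectifier module): 1 − (1 − 0.740818)(1 − 0.962713) = 0.990336
Series ([0.990336] and baseband processor): 0.990336 × 0.828615 = 0.820607
Parallel (GPS receiver and site controller): 1 − (1 − 0.845354)(1 − 0.885148) = 0.982239
Series (backhaul modem and [0.982239]): 0.848742 × 0.982239 = 0.833667
Parallel ([0.820607] and [0.833667]): 1 − (1 − 0.820607)(1 − 0.833667) = 0.9702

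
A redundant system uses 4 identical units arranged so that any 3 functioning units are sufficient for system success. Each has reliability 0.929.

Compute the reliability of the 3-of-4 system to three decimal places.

R = Σ_{i=3}^{4} C(4,i) p^i (1−p)^{4−i} with p = 0.929
C(4,3)·0.929^3·0.071^1 = 0.22770
C(4,4)·0.929^4·0.071^0 = 0.74484
Sum = 0.973

0.973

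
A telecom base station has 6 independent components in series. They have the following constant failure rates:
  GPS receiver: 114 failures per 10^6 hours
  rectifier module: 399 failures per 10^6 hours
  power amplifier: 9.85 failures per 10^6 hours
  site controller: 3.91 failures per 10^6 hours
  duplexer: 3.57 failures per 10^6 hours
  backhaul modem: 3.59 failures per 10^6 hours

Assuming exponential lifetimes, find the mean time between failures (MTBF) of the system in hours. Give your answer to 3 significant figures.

1870

Series of exponential components: λ_sys = Σ λ_i
λ_sys = 0.000114 + 0.000399 + 0.00000985 + 0.00000391 + 0.00000357 + 0.00000359 = 5.3392e-04 /h
MTBF = 1 / λ_sys = 1870 h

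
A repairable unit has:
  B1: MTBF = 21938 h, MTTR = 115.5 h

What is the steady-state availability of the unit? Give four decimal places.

A(B1) = MTBF/(MTBF+MTTR) = 21938/(21938+115.5) = 0.9948

0.9948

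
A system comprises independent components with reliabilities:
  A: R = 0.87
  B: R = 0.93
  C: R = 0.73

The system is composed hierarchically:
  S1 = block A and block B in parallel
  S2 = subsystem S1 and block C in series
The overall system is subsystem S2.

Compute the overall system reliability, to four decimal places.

0.7234

Parallel (A and B): 1 − (1 − 0.870000)(1 − 0.930000) = 0.990900
Series ([0.990900] and C): 0.990900 × 0.730000 = 0.7234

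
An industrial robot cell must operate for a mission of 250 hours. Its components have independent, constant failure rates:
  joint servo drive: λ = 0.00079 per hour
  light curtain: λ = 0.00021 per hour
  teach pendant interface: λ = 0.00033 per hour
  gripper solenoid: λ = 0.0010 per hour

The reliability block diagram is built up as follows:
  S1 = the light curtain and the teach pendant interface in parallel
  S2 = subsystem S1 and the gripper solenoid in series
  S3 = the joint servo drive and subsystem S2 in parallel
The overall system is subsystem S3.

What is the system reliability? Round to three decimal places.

R(joint servo drive) = exp(−0.00079 × 250) = 0.82078
R(light curtain) = exp(−0.00021 × 250) = 0.94885
R(teach pendant interface) = exp(−0.00033 × 250) = 0.92081
R(gripper solenoid) = exp(−0.0010 × 250) = 0.77880
Parallel (light curtain and teach pendant interface): 1 − (1 − 0.94885)(1 − 0.92081) = 0.99595
Series ([0.99595] and gripper solenoid): 0.99595 × 0.77880 = 0.77565
Parallel (joint servo drive and [0.77565]): 1 − (1 − 0.82078)(1 − 0.77565) = 0.960

0.960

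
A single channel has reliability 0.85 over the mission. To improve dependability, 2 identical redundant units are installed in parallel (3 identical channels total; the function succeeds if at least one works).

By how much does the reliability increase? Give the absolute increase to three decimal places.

R_before = 0.85
R_after = 1 − (1 − 0.85)^3 = 0.997
ΔR = 0.997 − 0.85 = 0.147

0.147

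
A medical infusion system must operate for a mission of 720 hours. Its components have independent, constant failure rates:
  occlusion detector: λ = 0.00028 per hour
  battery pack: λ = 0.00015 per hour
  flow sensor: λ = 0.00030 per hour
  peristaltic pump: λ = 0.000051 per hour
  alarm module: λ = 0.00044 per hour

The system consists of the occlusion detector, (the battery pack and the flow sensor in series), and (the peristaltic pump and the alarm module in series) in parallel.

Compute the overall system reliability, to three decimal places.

0.985

R(occlusion detector) = exp(−0.00028 × 720) = 0.81742
R(battery pack) = exp(−0.00015 × 720) = 0.89763
R(flow sensor) = exp(−0.00030 × 720) = 0.80574
R(peristaltic pump) = exp(−0.000051 × 720) = 0.96395
R(alarm module) = exp(−0.00044 × 720) = 0.72848
Series (battery pack and flow sensor): 0.89763 × 0.80574 = 0.72326
Series (peristaltic pump and alarm module): 0.96395 × 0.72848 = 0.70222
Parallel (occlusion detector, [0.72326], and [0.70222]): 1 − (1 − 0.81742)(1 − 0.72326)(1 − 0.70222) = 0.985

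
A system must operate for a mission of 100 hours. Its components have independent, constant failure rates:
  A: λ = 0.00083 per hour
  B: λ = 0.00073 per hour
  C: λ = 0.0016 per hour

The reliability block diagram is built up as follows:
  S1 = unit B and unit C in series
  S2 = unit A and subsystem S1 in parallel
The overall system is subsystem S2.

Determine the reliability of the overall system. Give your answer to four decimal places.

0.9834

R(A) = exp(−0.00083 × 100) = 0.920351
R(B) = exp(−0.00073 × 100) = 0.929601
R(C) = exp(−0.0016 × 100) = 0.852144
Series (B and C): 0.929601 × 0.852144 = 0.792154
Parallel (A and [0.792154]): 1 − (1 − 0.920351)(1 − 0.792154) = 0.9834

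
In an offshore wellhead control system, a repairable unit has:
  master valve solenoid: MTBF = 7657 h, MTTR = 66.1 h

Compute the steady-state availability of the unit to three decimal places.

0.991

A(master valve solenoid) = MTBF/(MTBF+MTTR) = 7657/(7657+66.1) = 0.991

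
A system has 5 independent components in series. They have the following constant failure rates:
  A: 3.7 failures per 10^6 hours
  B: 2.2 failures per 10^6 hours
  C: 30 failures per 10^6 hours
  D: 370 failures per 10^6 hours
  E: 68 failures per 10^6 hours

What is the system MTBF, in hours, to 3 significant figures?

2110

Series of exponential components: λ_sys = Σ λ_i
λ_sys = 0.0000037 + 0.0000022 + 0.000030 + 0.00037 + 0.000068 = 4.7390e-04 /h
MTBF = 1 / λ_sys = 2110 h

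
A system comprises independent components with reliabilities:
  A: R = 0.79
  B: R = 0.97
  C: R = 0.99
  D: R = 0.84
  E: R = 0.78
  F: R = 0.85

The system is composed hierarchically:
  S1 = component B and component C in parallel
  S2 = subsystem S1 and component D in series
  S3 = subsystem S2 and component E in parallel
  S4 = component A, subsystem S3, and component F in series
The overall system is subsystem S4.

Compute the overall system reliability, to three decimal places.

0.648

Parallel (B and C): 1 − (1 − 0.97000)(1 − 0.99000) = 0.99970
Series ([0.99970] and D): 0.99970 × 0.84000 = 0.83975
Parallel ([0.83975] and E): 1 − (1 − 0.83975)(1 − 0.78000) = 0.96475
Series (A, [0.96475], and F): 0.79000 × 0.96475 × 0.85000 = 0.648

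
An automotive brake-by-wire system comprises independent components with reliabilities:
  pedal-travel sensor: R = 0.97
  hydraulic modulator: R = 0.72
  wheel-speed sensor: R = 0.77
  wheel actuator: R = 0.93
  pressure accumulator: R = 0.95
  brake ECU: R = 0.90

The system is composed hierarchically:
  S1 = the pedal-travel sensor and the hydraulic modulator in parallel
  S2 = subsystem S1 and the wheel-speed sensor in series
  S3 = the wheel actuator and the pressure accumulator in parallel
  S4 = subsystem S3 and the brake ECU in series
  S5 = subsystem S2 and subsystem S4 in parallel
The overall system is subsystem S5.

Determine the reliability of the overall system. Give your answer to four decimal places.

0.9756

Parallel (pedal-travel sensor and hydraulic modulator): 1 − (1 − 0.970000)(1 − 0.720000) = 0.991600
Series ([0.991600] and wheel-speed sensor): 0.991600 × 0.770000 = 0.763532
Parallel (wheel actuator and pressure accumulator): 1 − (1 − 0.930000)(1 − 0.950000) = 0.996500
Series ([0.996500] and brake ECU): 0.996500 × 0.900000 = 0.896850
Parallel ([0.763532] and [0.896850]): 1 − (1 − 0.763532)(1 − 0.896850) = 0.9756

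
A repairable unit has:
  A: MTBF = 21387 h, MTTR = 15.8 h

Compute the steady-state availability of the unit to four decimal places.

0.9993

A(A) = MTBF/(MTBF+MTTR) = 21387/(21387+15.8) = 0.9993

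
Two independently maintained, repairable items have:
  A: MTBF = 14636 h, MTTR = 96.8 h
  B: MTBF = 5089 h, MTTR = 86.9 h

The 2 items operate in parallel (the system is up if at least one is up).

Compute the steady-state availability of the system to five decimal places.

A(A) = MTBF/(MTBF+MTTR) = 14636/(14636+96.8) = 0.993430
A(B) = MTBF/(MTBF+MTTR) = 5089/(5089+86.9) = 0.983211
Parallel availability: 1 − (1 − 0.993430)(1 − 0.983211) = 0.99989

0.99989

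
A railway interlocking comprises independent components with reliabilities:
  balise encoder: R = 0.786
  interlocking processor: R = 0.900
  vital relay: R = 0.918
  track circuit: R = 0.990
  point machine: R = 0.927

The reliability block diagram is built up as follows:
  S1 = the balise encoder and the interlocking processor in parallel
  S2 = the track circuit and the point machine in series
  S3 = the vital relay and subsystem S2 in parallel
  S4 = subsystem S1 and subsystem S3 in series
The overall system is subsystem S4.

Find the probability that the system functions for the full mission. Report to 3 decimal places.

Parallel (balise encoder and interlocking processor): 1 − (1 − 0.78600)(1 − 0.90000) = 0.97860
Series (track circuit and point machine): 0.99000 × 0.92700 = 0.91773
Parallel (vital relay and [0.91773]): 1 − (1 − 0.91800)(1 − 0.91773) = 0.99325
Series ([0.97860] and [0.99325]): 0.97860 × 0.99325 = 0.972

0.972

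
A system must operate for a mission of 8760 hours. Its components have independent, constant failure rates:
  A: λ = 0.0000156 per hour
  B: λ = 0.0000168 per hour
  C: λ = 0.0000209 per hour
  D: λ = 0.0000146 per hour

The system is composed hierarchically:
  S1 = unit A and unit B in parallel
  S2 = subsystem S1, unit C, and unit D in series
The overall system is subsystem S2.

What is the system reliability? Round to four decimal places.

R(A) = exp(−0.0000156 × 8760) = 0.872270
R(B) = exp(−0.0000168 × 8760) = 0.863149
R(C) = exp(−0.0000209 × 8760) = 0.832698
R(D) = exp(−0.0000146 × 8760) = 0.879945
Parallel (A and B): 1 − (1 − 0.872270)(1 − 0.863149) = 0.982520
Series ([0.982520], C, and D): 0.982520 × 0.832698 × 0.879945 = 0.7199

0.7199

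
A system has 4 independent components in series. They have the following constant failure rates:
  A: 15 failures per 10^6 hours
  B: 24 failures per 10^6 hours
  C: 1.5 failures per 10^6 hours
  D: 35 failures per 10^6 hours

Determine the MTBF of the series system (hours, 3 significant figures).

13200

Series of exponential components: λ_sys = Σ λ_i
λ_sys = 0.000015 + 0.000024 + 0.0000015 + 0.000035 = 7.5500e-05 /h
MTBF = 1 / λ_sys = 13200 h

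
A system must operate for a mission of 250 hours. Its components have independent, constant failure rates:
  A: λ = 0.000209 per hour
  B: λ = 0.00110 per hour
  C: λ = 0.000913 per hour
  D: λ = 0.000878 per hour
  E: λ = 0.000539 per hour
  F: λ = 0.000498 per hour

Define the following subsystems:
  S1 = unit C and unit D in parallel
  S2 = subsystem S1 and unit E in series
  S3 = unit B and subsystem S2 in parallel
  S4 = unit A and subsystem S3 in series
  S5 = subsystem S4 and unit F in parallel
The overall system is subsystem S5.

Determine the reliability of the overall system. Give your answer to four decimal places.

R(A) = exp(−0.000209 × 250) = 0.949092
R(B) = exp(−0.00110 × 250) = 0.759572
R(C) = exp(−0.000913 × 250) = 0.795925
R(D) = exp(−0.000878 × 250) = 0.802920
R(E) = exp(−0.000539 × 250) = 0.873934
R(F) = exp(−0.000498 × 250) = 0.882938
Parallel (C and D): 1 − (1 − 0.795925)(1 − 0.802920) = 0.959781
Series ([0.959781] and E): 0.959781 × 0.873934 = 0.838785
Parallel (B and [0.838785]): 1 − (1 − 0.759572)(1 − 0.838785) = 0.961239
Series (A and [0.961239]): 0.949092 × 0.961239 = 0.912304
Parallel ([0.912304] and F): 1 − (1 − 0.912304)(1 − 0.882938) = 0.9897

0.9897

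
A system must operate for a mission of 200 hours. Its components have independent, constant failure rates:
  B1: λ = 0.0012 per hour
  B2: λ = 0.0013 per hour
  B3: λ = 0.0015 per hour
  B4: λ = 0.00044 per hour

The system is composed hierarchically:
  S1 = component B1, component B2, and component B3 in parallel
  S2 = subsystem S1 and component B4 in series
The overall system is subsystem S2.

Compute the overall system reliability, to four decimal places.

R(B1) = exp(−0.0012 × 200) = 0.786628
R(B2) = exp(−0.0013 × 200) = 0.771052
R(B3) = exp(−0.0015 × 200) = 0.740818
R(B4) = exp(−0.00044 × 200) = 0.915761
Parallel (B1, B2, and B3): 1 − (1 − 0.786628)(1 − 0.771052)(1 − 0.740818) = 0.987339
Series ([0.987339] and B4): 0.987339 × 0.915761 = 0.9042

0.9042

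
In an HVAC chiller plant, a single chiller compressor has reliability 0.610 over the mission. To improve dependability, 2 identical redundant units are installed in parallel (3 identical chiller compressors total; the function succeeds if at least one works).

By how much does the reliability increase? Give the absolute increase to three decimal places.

R_before = 0.610
R_after = 1 − (1 − 0.610)^3 = 0.941
ΔR = 0.941 − 0.610 = 0.331

0.331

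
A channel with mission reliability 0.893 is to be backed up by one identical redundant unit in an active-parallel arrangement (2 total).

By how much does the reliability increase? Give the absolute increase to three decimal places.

R_before = 0.893
R_after = 1 − (1 − 0.893)^2 = 0.989
ΔR = 0.989 − 0.893 = 0.096

0.096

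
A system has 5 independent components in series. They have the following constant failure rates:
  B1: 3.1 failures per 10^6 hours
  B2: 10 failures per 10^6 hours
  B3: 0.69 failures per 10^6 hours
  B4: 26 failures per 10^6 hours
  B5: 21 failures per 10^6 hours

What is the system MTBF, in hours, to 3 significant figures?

Series of exponential components: λ_sys = Σ λ_i
λ_sys = 0.0000031 + 0.000010 + 0.00000069 + 0.000026 + 0.000021 = 6.0790e-05 /h
MTBF = 1 / λ_sys = 16500 h

16500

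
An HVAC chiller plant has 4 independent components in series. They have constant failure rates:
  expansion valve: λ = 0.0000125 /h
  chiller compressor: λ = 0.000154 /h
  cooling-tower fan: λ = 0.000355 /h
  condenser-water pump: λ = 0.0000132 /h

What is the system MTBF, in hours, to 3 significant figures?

1870

Series of exponential components: λ_sys = Σ λ_i
λ_sys = 0.0000125 + 0.000154 + 0.000355 + 0.0000132 = 5.3470e-04 /h
MTBF = 1 / λ_sys = 1870 h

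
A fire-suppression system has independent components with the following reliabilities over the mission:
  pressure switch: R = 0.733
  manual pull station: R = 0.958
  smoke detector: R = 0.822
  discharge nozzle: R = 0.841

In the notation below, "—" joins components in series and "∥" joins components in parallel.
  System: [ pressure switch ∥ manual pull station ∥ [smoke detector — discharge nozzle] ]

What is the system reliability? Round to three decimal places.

Series (smoke detector and discharge nozzle): 0.82200 × 0.84100 = 0.69130
Parallel (pressure switch, manual pull station, and [0.69130]): 1 − (1 − 0.73300)(1 − 0.95800)(1 − 0.69130) = 0.997

0.997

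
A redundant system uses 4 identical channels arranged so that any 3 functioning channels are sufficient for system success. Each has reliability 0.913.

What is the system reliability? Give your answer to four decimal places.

R = Σ_{i=3}^{4} C(4,i) p^i (1−p)^{4−i} with p = 0.913
C(4,3)·0.913^3·0.087^1 = 0.264845
C(4,4)·0.913^4·0.087^0 = 0.694837
Sum = 0.9597

0.9597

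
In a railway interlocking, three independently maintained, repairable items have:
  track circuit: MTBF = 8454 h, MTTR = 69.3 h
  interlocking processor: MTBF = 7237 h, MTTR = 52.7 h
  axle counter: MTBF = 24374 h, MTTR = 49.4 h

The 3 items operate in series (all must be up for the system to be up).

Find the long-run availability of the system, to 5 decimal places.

A(track circuit) = MTBF/(MTBF+MTTR) = 8454/(8454+69.3) = 0.991869
A(interlocking processor) = MTBF/(MTBF+MTTR) = 7237/(7237+52.7) = 0.992771
A(axle counter) = MTBF/(MTBF+MTTR) = 24374/(24374+49.4) = 0.997977
Series availability: 0.991869 × 0.992771 × 0.997977 = 0.98271

0.98271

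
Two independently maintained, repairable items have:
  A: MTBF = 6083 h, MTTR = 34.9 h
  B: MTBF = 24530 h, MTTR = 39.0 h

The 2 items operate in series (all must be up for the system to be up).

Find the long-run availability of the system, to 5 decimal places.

A(A) = MTBF/(MTBF+MTTR) = 6083/(6083+34.9) = 0.994295
A(B) = MTBF/(MTBF+MTTR) = 24530/(24530+39.0) = 0.998413
Series availability: 0.994295 × 0.998413 = 0.99272

0.99272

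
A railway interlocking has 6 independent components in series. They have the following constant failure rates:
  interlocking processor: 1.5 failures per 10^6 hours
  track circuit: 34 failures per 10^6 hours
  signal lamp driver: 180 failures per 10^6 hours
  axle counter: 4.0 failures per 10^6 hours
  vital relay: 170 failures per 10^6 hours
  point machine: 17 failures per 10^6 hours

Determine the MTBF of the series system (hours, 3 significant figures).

Series of exponential components: λ_sys = Σ λ_i
λ_sys = 0.0000015 + 0.000034 + 0.00018 + 0.0000040 + 0.00017 + 0.000017 = 4.0650e-04 /h
MTBF = 1 / λ_sys = 2460 h

2460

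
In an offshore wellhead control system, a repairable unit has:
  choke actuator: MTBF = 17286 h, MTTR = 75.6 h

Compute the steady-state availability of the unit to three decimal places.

0.996

A(choke actuator) = MTBF/(MTBF+MTTR) = 17286/(17286+75.6) = 0.996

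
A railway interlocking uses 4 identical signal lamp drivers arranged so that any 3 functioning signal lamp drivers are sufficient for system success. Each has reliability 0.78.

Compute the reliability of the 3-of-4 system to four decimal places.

0.7878

R = Σ_{i=3}^{4} C(4,i) p^i (1−p)^{4−i} with p = 0.78
C(4,3)·0.78^3·0.22^1 = 0.417606
C(4,4)·0.78^4·0.22^0 = 0.370151
Sum = 0.7878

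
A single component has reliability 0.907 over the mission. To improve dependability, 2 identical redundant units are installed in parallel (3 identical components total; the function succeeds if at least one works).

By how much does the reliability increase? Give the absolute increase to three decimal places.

R_before = 0.907
R_after = 1 − (1 − 0.907)^3 = 0.999
ΔR = 0.999 − 0.907 = 0.092

0.092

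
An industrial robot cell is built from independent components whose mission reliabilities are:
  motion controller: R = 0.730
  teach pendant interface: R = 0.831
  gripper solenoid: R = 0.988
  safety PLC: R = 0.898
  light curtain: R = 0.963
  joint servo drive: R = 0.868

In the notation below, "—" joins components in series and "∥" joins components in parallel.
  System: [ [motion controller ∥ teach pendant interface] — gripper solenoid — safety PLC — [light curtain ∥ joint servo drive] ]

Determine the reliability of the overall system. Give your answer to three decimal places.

Parallel (motion controller and teach pendant interface): 1 − (1 − 0.73000)(1 − 0.83100) = 0.95437
Parallel (light curtain and joint servo drive): 1 − (1 − 0.96300)(1 − 0.86800) = 0.99512
Series ([0.95437], gripper solenoid, safety PLC, and [0.99512]): 0.95437 × 0.98800 × 0.89800 × 0.99512 = 0.843

0.843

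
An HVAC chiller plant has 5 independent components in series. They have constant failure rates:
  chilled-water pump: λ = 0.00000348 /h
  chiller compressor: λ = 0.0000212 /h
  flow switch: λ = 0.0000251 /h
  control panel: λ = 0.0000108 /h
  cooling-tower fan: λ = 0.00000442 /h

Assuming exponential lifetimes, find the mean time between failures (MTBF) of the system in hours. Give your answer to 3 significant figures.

15400

Series of exponential components: λ_sys = Σ λ_i
λ_sys = 0.00000348 + 0.0000212 + 0.0000251 + 0.0000108 + 0.00000442 = 6.5000e-05 /h
MTBF = 1 / λ_sys = 15400 h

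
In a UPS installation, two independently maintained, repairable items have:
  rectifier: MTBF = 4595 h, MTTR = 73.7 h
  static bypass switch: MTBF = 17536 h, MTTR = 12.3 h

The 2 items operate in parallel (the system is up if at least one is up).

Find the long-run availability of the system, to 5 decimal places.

A(rectifier) = MTBF/(MTBF+MTTR) = 4595/(4595+73.7) = 0.984214
A(static bypass switch) = MTBF/(MTBF+MTTR) = 17536/(17536+12.3) = 0.999299
Parallel availability: 1 − (1 − 0.984214)(1 − 0.999299) = 0.99999

0.99999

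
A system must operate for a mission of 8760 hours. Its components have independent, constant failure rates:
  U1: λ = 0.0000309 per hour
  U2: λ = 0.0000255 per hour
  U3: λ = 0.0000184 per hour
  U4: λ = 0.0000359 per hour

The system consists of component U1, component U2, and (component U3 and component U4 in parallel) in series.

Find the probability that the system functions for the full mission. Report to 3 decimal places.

R(U1) = exp(−0.0000309 × 8760) = 0.76286
R(U2) = exp(−0.0000255 × 8760) = 0.79981
R(U3) = exp(−0.0000184 × 8760) = 0.85114
R(U4) = exp(−0.0000359 × 8760) = 0.73017
Parallel (U3 and U4): 1 − (1 − 0.85114)(1 − 0.73017) = 0.95983
Series (U1, U2, and [0.95983]): 0.76286 × 0.79981 × 0.95983 = 0.586

0.586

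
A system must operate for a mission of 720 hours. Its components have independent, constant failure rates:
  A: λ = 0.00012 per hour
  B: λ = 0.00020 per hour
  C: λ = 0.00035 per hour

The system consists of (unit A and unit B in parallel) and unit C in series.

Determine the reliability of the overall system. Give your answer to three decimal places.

R(A) = exp(−0.00012 × 720) = 0.91723
R(B) = exp(−0.00020 × 720) = 0.86589
R(C) = exp(−0.00035 × 720) = 0.77724
Parallel (A and B): 1 − (1 − 0.91723)(1 − 0.86589) = 0.98890
Series ([0.98890] and C): 0.98890 × 0.77724 = 0.769

0.769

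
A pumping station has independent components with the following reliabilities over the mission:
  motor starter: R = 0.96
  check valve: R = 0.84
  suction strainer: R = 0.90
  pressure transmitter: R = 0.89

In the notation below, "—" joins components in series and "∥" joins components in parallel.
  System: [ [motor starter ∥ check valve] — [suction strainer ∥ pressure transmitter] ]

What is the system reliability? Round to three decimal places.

Parallel (motor starter and check valve): 1 − (1 − 0.96000)(1 − 0.84000) = 0.99360
Parallel (suction strainer and pressure transmitter): 1 − (1 − 0.90000)(1 − 0.89000) = 0.98900
Series ([0.99360] and [0.98900]): 0.99360 × 0.98900 = 0.983

0.983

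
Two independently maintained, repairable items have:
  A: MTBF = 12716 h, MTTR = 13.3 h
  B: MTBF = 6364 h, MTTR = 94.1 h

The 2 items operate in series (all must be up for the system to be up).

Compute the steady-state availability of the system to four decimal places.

0.9844

A(A) = MTBF/(MTBF+MTTR) = 12716/(12716+13.3) = 0.998955
A(B) = MTBF/(MTBF+MTTR) = 6364/(6364+94.1) = 0.985429
Series availability: 0.998955 × 0.985429 = 0.9844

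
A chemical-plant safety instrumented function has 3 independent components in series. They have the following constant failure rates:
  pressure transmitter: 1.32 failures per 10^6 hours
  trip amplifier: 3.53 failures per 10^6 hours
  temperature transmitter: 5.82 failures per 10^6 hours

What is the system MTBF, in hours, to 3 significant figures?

93700

Series of exponential components: λ_sys = Σ λ_i
λ_sys = 0.00000132 + 0.00000353 + 0.00000582 = 1.0670e-05 /h
MTBF = 1 / λ_sys = 93700 h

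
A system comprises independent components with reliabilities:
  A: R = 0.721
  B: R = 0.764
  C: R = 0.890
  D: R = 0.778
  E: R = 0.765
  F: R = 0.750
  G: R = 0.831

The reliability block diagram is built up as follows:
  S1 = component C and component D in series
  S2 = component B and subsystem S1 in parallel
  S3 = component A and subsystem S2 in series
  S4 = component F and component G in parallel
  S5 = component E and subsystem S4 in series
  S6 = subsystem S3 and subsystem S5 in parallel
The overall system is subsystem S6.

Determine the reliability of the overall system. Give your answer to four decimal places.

Series (C and D): 0.890000 × 0.778000 = 0.692420
Parallel (B and [0.692420]): 1 − (1 − 0.764000)(1 − 0.692420) = 0.927411
Series (A and [0.927411]): 0.721000 × 0.927411 = 0.668663
Parallel (F and G): 1 − (1 − 0.750000)(1 − 0.831000) = 0.957750
Series (E and [0.957750]): 0.765000 × 0.957750 = 0.732679
Parallel ([0.668663] and [0.732679]): 1 − (1 − 0.668663)(1 − 0.732679) = 0.9114

0.9114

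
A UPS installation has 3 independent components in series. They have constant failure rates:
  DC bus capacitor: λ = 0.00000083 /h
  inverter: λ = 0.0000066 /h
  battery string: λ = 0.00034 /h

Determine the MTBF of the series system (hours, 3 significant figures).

Series of exponential components: λ_sys = Σ λ_i
λ_sys = 0.00000083 + 0.0000066 + 0.00034 = 3.4743e-04 /h
MTBF = 1 / λ_sys = 2880 h

2880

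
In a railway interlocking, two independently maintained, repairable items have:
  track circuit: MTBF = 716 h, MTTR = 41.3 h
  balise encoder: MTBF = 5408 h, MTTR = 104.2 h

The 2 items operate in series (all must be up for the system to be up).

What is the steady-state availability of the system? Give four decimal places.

0.9276

A(track circuit) = MTBF/(MTBF+MTTR) = 716/(716+41.3) = 0.945464
A(balise encoder) = MTBF/(MTBF+MTTR) = 5408/(5408+104.2) = 0.981096
Series availability: 0.945464 × 0.981096 = 0.9276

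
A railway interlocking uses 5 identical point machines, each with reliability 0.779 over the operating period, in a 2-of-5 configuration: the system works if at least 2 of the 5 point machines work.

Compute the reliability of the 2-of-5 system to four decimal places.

R = Σ_{i=2}^{5} C(5,i) p^i (1−p)^{5−i} with p = 0.779
C(5,2)·0.779^2·0.221^3 = 0.065502
C(5,3)·0.779^3·0.221^2 = 0.230886
C(5,4)·0.779^4·0.221^1 = 0.406923
C(5,5)·0.779^5·0.221^0 = 0.286871
Sum = 0.9902

0.9902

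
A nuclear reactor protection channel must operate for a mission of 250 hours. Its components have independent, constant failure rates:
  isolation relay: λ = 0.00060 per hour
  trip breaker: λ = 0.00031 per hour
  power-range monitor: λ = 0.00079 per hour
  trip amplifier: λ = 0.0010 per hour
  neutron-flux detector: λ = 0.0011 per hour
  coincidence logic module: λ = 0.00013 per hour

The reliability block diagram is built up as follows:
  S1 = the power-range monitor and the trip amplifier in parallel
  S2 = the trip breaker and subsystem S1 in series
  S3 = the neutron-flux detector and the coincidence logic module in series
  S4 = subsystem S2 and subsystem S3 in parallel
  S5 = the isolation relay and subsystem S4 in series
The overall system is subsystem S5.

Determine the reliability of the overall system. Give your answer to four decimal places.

0.8354

R(isolation relay) = exp(−0.00060 × 250) = 0.860708
R(trip breaker) = exp(−0.00031 × 250) = 0.925427
R(power-range monitor) = exp(−0.00079 × 250) = 0.820780
R(trip amplifier) = exp(−0.0010 × 250) = 0.778801
R(neutron-flux detector) = exp(−0.0011 × 250) = 0.759572
R(coincidence logic module) = exp(−0.00013 × 250) = 0.968022
Parallel (power-range monitor and trip amplifier): 1 − (1 − 0.820780)(1 − 0.778801) = 0.960357
Series (trip breaker and [0.960357]): 0.925427 × 0.960357 = 0.888740
Series (neutron-flux detector and coincidence logic module): 0.759572 × 0.968022 = 0.735282
Parallel ([0.888740] and [0.735282]): 1 − (1 − 0.888740)(1 − 0.735282) = 0.970547
Series (isolation relay and [0.970547]): 0.860708 × 0.970547 = 0.8354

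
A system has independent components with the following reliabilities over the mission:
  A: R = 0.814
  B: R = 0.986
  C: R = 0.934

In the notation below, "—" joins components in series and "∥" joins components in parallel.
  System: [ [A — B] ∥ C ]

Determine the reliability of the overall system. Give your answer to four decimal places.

Series (A and B): 0.814000 × 0.986000 = 0.802604
Parallel ([0.802604] and C): 1 − (1 − 0.802604)(1 − 0.934000) = 0.9870

0.9870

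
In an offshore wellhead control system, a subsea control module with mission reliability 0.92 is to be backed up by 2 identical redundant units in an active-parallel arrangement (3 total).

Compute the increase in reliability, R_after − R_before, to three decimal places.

R_before = 0.92
R_after = 1 − (1 − 0.92)^3 = 0.999
ΔR = 0.999 − 0.92 = 0.079

0.079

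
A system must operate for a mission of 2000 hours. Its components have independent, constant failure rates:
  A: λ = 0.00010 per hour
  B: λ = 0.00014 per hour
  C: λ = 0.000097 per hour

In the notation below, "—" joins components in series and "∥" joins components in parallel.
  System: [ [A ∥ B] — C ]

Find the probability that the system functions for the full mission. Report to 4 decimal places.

R(A) = exp(−0.00010 × 2000) = 0.818731
R(B) = exp(−0.00014 × 2000) = 0.755784
R(C) = exp(−0.000097 × 2000) = 0.823658
Parallel (A and B): 1 − (1 − 0.818731)(1 − 0.755784) = 0.955731
Series ([0.955731] and C): 0.955731 × 0.823658 = 0.7872

0.7872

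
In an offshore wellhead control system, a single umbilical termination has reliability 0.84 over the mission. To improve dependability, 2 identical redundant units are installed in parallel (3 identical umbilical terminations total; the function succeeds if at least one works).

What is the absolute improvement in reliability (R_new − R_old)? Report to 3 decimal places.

R_before = 0.84
R_after = 1 − (1 − 0.84)^3 = 0.996
ΔR = 0.996 − 0.84 = 0.156

0.156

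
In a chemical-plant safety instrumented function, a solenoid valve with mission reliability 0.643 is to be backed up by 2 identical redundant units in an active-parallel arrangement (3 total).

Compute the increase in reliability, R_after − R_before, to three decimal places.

0.312

R_before = 0.643
R_after = 1 − (1 − 0.643)^3 = 0.955
ΔR = 0.955 − 0.643 = 0.312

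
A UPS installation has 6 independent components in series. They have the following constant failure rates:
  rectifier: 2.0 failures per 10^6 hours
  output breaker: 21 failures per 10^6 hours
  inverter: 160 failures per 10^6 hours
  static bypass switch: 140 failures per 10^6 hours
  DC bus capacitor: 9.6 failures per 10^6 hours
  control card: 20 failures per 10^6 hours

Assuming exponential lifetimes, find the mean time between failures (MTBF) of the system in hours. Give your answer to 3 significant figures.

Series of exponential components: λ_sys = Σ λ_i
λ_sys = 0.0000020 + 0.000021 + 0.00016 + 0.00014 + 0.0000096 + 0.000020 = 3.5260e-04 /h
MTBF = 1 / λ_sys = 2840 h

2840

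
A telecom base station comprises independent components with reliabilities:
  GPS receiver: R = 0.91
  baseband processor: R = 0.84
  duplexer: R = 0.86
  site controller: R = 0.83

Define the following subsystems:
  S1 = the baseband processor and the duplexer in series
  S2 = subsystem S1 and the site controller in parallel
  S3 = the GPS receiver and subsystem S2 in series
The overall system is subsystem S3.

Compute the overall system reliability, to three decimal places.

0.867

Series (baseband processor and duplexer): 0.84000 × 0.86000 = 0.72240
Parallel ([0.72240] and site controller): 1 − (1 − 0.72240)(1 − 0.83000) = 0.95281
Series (GPS receiver and [0.95281]): 0.91000 × 0.95281 = 0.867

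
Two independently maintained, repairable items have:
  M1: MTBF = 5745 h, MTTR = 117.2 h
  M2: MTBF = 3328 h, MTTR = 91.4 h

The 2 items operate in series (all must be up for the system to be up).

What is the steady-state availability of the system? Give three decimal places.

A(M1) = MTBF/(MTBF+MTTR) = 5745/(5745+117.2) = 0.980008
A(M2) = MTBF/(MTBF+MTTR) = 3328/(3328+91.4) = 0.973270
Series availability: 0.980008 × 0.973270 = 0.954

0.954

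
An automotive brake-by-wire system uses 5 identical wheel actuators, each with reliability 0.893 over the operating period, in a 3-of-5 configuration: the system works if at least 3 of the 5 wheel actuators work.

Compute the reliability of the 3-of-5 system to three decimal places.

R = Σ_{i=3}^{5} C(5,i) p^i (1−p)^{5−i} with p = 0.893
C(5,3)·0.893^3·0.107^2 = 0.08153
C(5,4)·0.893^4·0.107^1 = 0.34022
C(5,5)·0.893^5·0.107^0 = 0.56788
Sum = 0.990

0.990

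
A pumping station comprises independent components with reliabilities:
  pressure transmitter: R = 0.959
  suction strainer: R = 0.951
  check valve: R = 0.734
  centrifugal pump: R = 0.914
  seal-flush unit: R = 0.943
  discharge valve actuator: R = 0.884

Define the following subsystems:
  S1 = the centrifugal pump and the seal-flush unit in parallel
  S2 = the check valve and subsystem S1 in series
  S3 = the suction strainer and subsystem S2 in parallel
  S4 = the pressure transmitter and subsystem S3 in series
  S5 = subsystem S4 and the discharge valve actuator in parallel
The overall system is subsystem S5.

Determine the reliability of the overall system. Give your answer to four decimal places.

0.9938

Parallel (centrifugal pump and seal-flush unit): 1 − (1 − 0.914000)(1 − 0.943000) = 0.995098
Series (check valve and [0.995098]): 0.734000 × 0.995098 = 0.730402
Parallel (suction strainer and [0.730402]): 1 − (1 − 0.951000)(1 − 0.730402) = 0.986790
Series (pressure transmitter and [0.986790]): 0.959000 × 0.986790 = 0.946332
Parallel ([0.946332] and discharge valve actuator): 1 − (1 − 0.946332)(1 − 0.884000) = 0.9938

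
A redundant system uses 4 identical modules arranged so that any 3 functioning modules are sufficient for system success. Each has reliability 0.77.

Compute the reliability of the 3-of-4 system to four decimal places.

0.7715

R = Σ_{i=3}^{4} C(4,i) p^i (1−p)^{4−i} with p = 0.77
C(4,3)·0.77^3·0.23^1 = 0.420010
C(4,4)·0.77^4·0.23^0 = 0.351530
Sum = 0.7715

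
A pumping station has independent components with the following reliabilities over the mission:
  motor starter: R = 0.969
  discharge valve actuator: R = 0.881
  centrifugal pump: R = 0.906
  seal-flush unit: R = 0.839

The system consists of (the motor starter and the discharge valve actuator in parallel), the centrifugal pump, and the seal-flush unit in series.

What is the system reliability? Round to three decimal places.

Parallel (motor starter and discharge valve actuator): 1 − (1 − 0.96900)(1 − 0.88100) = 0.99631
Series ([0.99631], centrifugal pump, and seal-flush unit): 0.99631 × 0.90600 × 0.83900 = 0.757

0.757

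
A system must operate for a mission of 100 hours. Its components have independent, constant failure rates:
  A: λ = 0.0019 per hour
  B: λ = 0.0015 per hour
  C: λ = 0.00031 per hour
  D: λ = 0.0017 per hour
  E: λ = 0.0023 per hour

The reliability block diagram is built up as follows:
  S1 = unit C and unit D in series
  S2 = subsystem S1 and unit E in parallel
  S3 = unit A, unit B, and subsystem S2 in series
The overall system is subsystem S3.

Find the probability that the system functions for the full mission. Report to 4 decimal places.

0.6851

R(A) = exp(−0.0019 × 100) = 0.826959
R(B) = exp(−0.0015 × 100) = 0.860708
R(C) = exp(−0.00031 × 100) = 0.969476
R(D) = exp(−0.0017 × 100) = 0.843665
R(E) = exp(−0.0023 × 100) = 0.794534
Series (C and D): 0.969476 × 0.843665 = 0.817913
Parallel ([0.817913] and E): 1 − (1 − 0.817913)(1 − 0.794534) = 0.962587
Series (A, B, and [0.962587]): 0.826959 × 0.860708 × 0.962587 = 0.6851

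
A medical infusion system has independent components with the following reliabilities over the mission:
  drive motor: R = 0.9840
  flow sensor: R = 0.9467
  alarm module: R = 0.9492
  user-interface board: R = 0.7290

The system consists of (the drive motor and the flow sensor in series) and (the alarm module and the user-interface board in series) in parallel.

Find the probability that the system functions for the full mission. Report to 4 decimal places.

Series (drive motor and flow sensor): 0.984000 × 0.946700 = 0.931553
Series (alarm module and user-interface board): 0.949200 × 0.729000 = 0.691967
Parallel ([0.931553] and [0.691967]): 1 − (1 − 0.931553)(1 − 0.691967) = 0.9789

0.9789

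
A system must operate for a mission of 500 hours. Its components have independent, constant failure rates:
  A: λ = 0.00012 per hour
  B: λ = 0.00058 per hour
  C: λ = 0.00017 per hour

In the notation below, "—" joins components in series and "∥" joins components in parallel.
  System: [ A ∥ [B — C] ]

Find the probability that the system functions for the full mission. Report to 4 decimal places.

0.9818

R(A) = exp(−0.00012 × 500) = 0.941765
R(B) = exp(−0.00058 × 500) = 0.748264
R(C) = exp(−0.00017 × 500) = 0.918512
Series (B and C): 0.748264 × 0.918512 = 0.687289
Parallel (A and [0.687289]): 1 − (1 − 0.941765)(1 − 0.687289) = 0.9818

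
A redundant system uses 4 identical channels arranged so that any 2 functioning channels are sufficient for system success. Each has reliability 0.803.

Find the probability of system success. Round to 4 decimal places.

R = Σ_{i=2}^{4} C(4,i) p^i (1−p)^{4−i} with p = 0.803
C(4,2)·0.803^2·0.197^2 = 0.150146
C(4,3)·0.803^3·0.197^1 = 0.408012
C(4,4)·0.803^4·0.197^0 = 0.415779
Sum = 0.9739

0.9739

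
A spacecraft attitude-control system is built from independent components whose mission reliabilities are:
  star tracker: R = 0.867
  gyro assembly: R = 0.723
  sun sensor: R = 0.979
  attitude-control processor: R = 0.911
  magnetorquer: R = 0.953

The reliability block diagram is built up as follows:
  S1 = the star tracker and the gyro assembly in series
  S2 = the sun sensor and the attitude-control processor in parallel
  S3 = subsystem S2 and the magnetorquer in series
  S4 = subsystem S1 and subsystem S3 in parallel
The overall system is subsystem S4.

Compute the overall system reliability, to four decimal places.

0.9818

Series (star tracker and gyro assembly): 0.867000 × 0.723000 = 0.626841
Parallel (sun sensor and attitude-control processor): 1 − (1 − 0.979000)(1 − 0.911000) = 0.998131
Series ([0.998131] and magnetorquer): 0.998131 × 0.953000 = 0.951219
Parallel ([0.626841] and [0.951219]): 1 − (1 − 0.626841)(1 − 0.951219) = 0.9818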